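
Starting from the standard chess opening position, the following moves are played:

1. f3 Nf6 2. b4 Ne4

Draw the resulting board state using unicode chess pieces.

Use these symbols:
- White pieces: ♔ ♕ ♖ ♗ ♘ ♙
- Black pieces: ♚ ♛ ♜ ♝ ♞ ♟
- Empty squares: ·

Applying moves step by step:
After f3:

♜ ♞ ♝ ♛ ♚ ♝ ♞ ♜
♟ ♟ ♟ ♟ ♟ ♟ ♟ ♟
· · · · · · · ·
· · · · · · · ·
· · · · · · · ·
· · · · · ♙ · ·
♙ ♙ ♙ ♙ ♙ · ♙ ♙
♖ ♘ ♗ ♕ ♔ ♗ ♘ ♖


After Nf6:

♜ ♞ ♝ ♛ ♚ ♝ · ♜
♟ ♟ ♟ ♟ ♟ ♟ ♟ ♟
· · · · · ♞ · ·
· · · · · · · ·
· · · · · · · ·
· · · · · ♙ · ·
♙ ♙ ♙ ♙ ♙ · ♙ ♙
♖ ♘ ♗ ♕ ♔ ♗ ♘ ♖


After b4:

♜ ♞ ♝ ♛ ♚ ♝ · ♜
♟ ♟ ♟ ♟ ♟ ♟ ♟ ♟
· · · · · ♞ · ·
· · · · · · · ·
· ♙ · · · · · ·
· · · · · ♙ · ·
♙ · ♙ ♙ ♙ · ♙ ♙
♖ ♘ ♗ ♕ ♔ ♗ ♘ ♖


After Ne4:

♜ ♞ ♝ ♛ ♚ ♝ · ♜
♟ ♟ ♟ ♟ ♟ ♟ ♟ ♟
· · · · · · · ·
· · · · · · · ·
· ♙ · · ♞ · · ·
· · · · · ♙ · ·
♙ · ♙ ♙ ♙ · ♙ ♙
♖ ♘ ♗ ♕ ♔ ♗ ♘ ♖



  a b c d e f g h
  ─────────────────
8│♜ ♞ ♝ ♛ ♚ ♝ · ♜│8
7│♟ ♟ ♟ ♟ ♟ ♟ ♟ ♟│7
6│· · · · · · · ·│6
5│· · · · · · · ·│5
4│· ♙ · · ♞ · · ·│4
3│· · · · · ♙ · ·│3
2│♙ · ♙ ♙ ♙ · ♙ ♙│2
1│♖ ♘ ♗ ♕ ♔ ♗ ♘ ♖│1
  ─────────────────
  a b c d e f g h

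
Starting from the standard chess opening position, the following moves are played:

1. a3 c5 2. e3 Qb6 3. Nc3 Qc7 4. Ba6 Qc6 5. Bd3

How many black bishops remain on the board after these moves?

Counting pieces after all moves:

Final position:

  a b c d e f g h
  ─────────────────
8│♜ ♞ ♝ · ♚ ♝ ♞ ♜│8
7│♟ ♟ · ♟ ♟ ♟ ♟ ♟│7
6│· · ♛ · · · · ·│6
5│· · ♟ · · · · ·│5
4│· · · · · · · ·│4
3│♙ · ♘ ♗ ♙ · · ·│3
2│· ♙ ♙ ♙ · ♙ ♙ ♙│2
1│♖ · ♗ ♕ ♔ · ♘ ♖│1
  ─────────────────
  a b c d e f g h


2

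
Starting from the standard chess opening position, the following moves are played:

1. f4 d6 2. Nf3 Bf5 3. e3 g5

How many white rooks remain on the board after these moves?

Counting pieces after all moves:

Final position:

  a b c d e f g h
  ─────────────────
8│♜ ♞ · ♛ ♚ ♝ ♞ ♜│8
7│♟ ♟ ♟ · ♟ ♟ · ♟│7
6│· · · ♟ · · · ·│6
5│· · · · · ♝ ♟ ·│5
4│· · · · · ♙ · ·│4
3│· · · · ♙ ♘ · ·│3
2│♙ ♙ ♙ ♙ · · ♙ ♙│2
1│♖ ♘ ♗ ♕ ♔ ♗ · ♖│1
  ─────────────────
  a b c d e f g h


2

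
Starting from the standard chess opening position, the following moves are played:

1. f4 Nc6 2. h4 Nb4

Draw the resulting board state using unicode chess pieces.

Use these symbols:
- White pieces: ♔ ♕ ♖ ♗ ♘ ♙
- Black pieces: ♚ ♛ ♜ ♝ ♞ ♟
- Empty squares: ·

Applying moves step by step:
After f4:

♜ ♞ ♝ ♛ ♚ ♝ ♞ ♜
♟ ♟ ♟ ♟ ♟ ♟ ♟ ♟
· · · · · · · ·
· · · · · · · ·
· · · · · ♙ · ·
· · · · · · · ·
♙ ♙ ♙ ♙ ♙ · ♙ ♙
♖ ♘ ♗ ♕ ♔ ♗ ♘ ♖


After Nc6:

♜ · ♝ ♛ ♚ ♝ ♞ ♜
♟ ♟ ♟ ♟ ♟ ♟ ♟ ♟
· · ♞ · · · · ·
· · · · · · · ·
· · · · · ♙ · ·
· · · · · · · ·
♙ ♙ ♙ ♙ ♙ · ♙ ♙
♖ ♘ ♗ ♕ ♔ ♗ ♘ ♖


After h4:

♜ · ♝ ♛ ♚ ♝ ♞ ♜
♟ ♟ ♟ ♟ ♟ ♟ ♟ ♟
· · ♞ · · · · ·
· · · · · · · ·
· · · · · ♙ · ♙
· · · · · · · ·
♙ ♙ ♙ ♙ ♙ · ♙ ·
♖ ♘ ♗ ♕ ♔ ♗ ♘ ♖


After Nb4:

♜ · ♝ ♛ ♚ ♝ ♞ ♜
♟ ♟ ♟ ♟ ♟ ♟ ♟ ♟
· · · · · · · ·
· · · · · · · ·
· ♞ · · · ♙ · ♙
· · · · · · · ·
♙ ♙ ♙ ♙ ♙ · ♙ ·
♖ ♘ ♗ ♕ ♔ ♗ ♘ ♖



  a b c d e f g h
  ─────────────────
8│♜ · ♝ ♛ ♚ ♝ ♞ ♜│8
7│♟ ♟ ♟ ♟ ♟ ♟ ♟ ♟│7
6│· · · · · · · ·│6
5│· · · · · · · ·│5
4│· ♞ · · · ♙ · ♙│4
3│· · · · · · · ·│3
2│♙ ♙ ♙ ♙ ♙ · ♙ ·│2
1│♖ ♘ ♗ ♕ ♔ ♗ ♘ ♖│1
  ─────────────────
  a b c d e f g h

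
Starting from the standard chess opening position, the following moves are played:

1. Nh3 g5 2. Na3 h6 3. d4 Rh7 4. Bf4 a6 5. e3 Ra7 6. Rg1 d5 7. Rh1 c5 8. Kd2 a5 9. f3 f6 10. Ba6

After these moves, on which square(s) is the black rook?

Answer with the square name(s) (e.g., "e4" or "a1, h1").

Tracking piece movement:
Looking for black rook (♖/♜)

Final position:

  a b c d e f g h
  ─────────────────
8│· ♞ ♝ ♛ ♚ ♝ ♞ ·│8
7│♜ ♟ · · ♟ · · ♜│7
6│♗ · · · · ♟ · ♟│6
5│♟ · ♟ ♟ · · ♟ ·│5
4│· · · ♙ · ♗ · ·│4
3│♘ · · · ♙ ♙ · ♘│3
2│♙ ♙ ♙ ♔ · · ♙ ♙│2
1│♖ · · ♕ · · · ♖│1
  ─────────────────
  a b c d e f g h


a7, h7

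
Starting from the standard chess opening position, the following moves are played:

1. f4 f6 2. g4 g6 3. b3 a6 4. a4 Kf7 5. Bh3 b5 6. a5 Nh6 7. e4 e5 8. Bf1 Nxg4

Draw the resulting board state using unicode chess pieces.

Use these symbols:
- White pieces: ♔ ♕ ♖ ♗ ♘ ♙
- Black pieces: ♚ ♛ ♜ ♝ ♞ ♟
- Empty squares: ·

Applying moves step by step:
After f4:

♜ ♞ ♝ ♛ ♚ ♝ ♞ ♜
♟ ♟ ♟ ♟ ♟ ♟ ♟ ♟
· · · · · · · ·
· · · · · · · ·
· · · · · ♙ · ·
· · · · · · · ·
♙ ♙ ♙ ♙ ♙ · ♙ ♙
♖ ♘ ♗ ♕ ♔ ♗ ♘ ♖


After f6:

♜ ♞ ♝ ♛ ♚ ♝ ♞ ♜
♟ ♟ ♟ ♟ ♟ · ♟ ♟
· · · · · ♟ · ·
· · · · · · · ·
· · · · · ♙ · ·
· · · · · · · ·
♙ ♙ ♙ ♙ ♙ · ♙ ♙
♖ ♘ ♗ ♕ ♔ ♗ ♘ ♖


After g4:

♜ ♞ ♝ ♛ ♚ ♝ ♞ ♜
♟ ♟ ♟ ♟ ♟ · ♟ ♟
· · · · · ♟ · ·
· · · · · · · ·
· · · · · ♙ ♙ ·
· · · · · · · ·
♙ ♙ ♙ ♙ ♙ · · ♙
♖ ♘ ♗ ♕ ♔ ♗ ♘ ♖


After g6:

♜ ♞ ♝ ♛ ♚ ♝ ♞ ♜
♟ ♟ ♟ ♟ ♟ · · ♟
· · · · · ♟ ♟ ·
· · · · · · · ·
· · · · · ♙ ♙ ·
· · · · · · · ·
♙ ♙ ♙ ♙ ♙ · · ♙
♖ ♘ ♗ ♕ ♔ ♗ ♘ ♖


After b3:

♜ ♞ ♝ ♛ ♚ ♝ ♞ ♜
♟ ♟ ♟ ♟ ♟ · · ♟
· · · · · ♟ ♟ ·
· · · · · · · ·
· · · · · ♙ ♙ ·
· ♙ · · · · · ·
♙ · ♙ ♙ ♙ · · ♙
♖ ♘ ♗ ♕ ♔ ♗ ♘ ♖


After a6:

♜ ♞ ♝ ♛ ♚ ♝ ♞ ♜
· ♟ ♟ ♟ ♟ · · ♟
♟ · · · · ♟ ♟ ·
· · · · · · · ·
· · · · · ♙ ♙ ·
· ♙ · · · · · ·
♙ · ♙ ♙ ♙ · · ♙
♖ ♘ ♗ ♕ ♔ ♗ ♘ ♖


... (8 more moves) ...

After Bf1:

♜ ♞ ♝ ♛ · ♝ · ♜
· · ♟ ♟ · ♚ · ♟
♟ · · · · ♟ ♟ ♞
♙ ♟ · · ♟ · · ·
· · · · ♙ ♙ ♙ ·
· ♙ · · · · · ·
· · ♙ ♙ · · · ♙
♖ ♘ ♗ ♕ ♔ ♗ ♘ ♖


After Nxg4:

♜ ♞ ♝ ♛ · ♝ · ♜
· · ♟ ♟ · ♚ · ♟
♟ · · · · ♟ ♟ ·
♙ ♟ · · ♟ · · ·
· · · · ♙ ♙ ♞ ·
· ♙ · · · · · ·
· · ♙ ♙ · · · ♙
♖ ♘ ♗ ♕ ♔ ♗ ♘ ♖



  a b c d e f g h
  ─────────────────
8│♜ ♞ ♝ ♛ · ♝ · ♜│8
7│· · ♟ ♟ · ♚ · ♟│7
6│♟ · · · · ♟ ♟ ·│6
5│♙ ♟ · · ♟ · · ·│5
4│· · · · ♙ ♙ ♞ ·│4
3│· ♙ · · · · · ·│3
2│· · ♙ ♙ · · · ♙│2
1│♖ ♘ ♗ ♕ ♔ ♗ ♘ ♖│1
  ─────────────────
  a b c d e f g h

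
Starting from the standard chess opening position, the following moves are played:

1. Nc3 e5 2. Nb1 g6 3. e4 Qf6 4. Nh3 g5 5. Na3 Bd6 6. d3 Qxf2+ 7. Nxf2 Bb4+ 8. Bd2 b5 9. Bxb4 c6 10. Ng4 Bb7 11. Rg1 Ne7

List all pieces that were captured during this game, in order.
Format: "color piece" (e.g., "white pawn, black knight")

Tracking captures:
  Qxf2+: captured white pawn
  Nxf2: captured black queen
  Bxb4: captured black bishop

white pawn, black queen, black bishop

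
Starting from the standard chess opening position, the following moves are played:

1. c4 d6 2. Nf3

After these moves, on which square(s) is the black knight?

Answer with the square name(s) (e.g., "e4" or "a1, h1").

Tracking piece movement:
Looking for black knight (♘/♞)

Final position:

  a b c d e f g h
  ─────────────────
8│♜ ♞ ♝ ♛ ♚ ♝ ♞ ♜│8
7│♟ ♟ ♟ · ♟ ♟ ♟ ♟│7
6│· · · ♟ · · · ·│6
5│· · · · · · · ·│5
4│· · ♙ · · · · ·│4
3│· · · · · ♘ · ·│3
2│♙ ♙ · ♙ ♙ ♙ ♙ ♙│2
1│♖ ♘ ♗ ♕ ♔ ♗ · ♖│1
  ─────────────────
  a b c d e f g h


b8, g8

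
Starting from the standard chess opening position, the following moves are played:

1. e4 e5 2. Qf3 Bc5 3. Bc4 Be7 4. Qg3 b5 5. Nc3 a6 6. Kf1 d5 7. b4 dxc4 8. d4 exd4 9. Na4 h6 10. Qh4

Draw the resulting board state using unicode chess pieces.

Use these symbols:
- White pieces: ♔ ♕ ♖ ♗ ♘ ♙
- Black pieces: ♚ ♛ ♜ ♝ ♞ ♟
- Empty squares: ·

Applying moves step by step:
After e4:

♜ ♞ ♝ ♛ ♚ ♝ ♞ ♜
♟ ♟ ♟ ♟ ♟ ♟ ♟ ♟
· · · · · · · ·
· · · · · · · ·
· · · · ♙ · · ·
· · · · · · · ·
♙ ♙ ♙ ♙ · ♙ ♙ ♙
♖ ♘ ♗ ♕ ♔ ♗ ♘ ♖


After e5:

♜ ♞ ♝ ♛ ♚ ♝ ♞ ♜
♟ ♟ ♟ ♟ · ♟ ♟ ♟
· · · · · · · ·
· · · · ♟ · · ·
· · · · ♙ · · ·
· · · · · · · ·
♙ ♙ ♙ ♙ · ♙ ♙ ♙
♖ ♘ ♗ ♕ ♔ ♗ ♘ ♖


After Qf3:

♜ ♞ ♝ ♛ ♚ ♝ ♞ ♜
♟ ♟ ♟ ♟ · ♟ ♟ ♟
· · · · · · · ·
· · · · ♟ · · ·
· · · · ♙ · · ·
· · · · · ♕ · ·
♙ ♙ ♙ ♙ · ♙ ♙ ♙
♖ ♘ ♗ · ♔ ♗ ♘ ♖


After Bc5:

♜ ♞ ♝ ♛ ♚ · ♞ ♜
♟ ♟ ♟ ♟ · ♟ ♟ ♟
· · · · · · · ·
· · ♝ · ♟ · · ·
· · · · ♙ · · ·
· · · · · ♕ · ·
♙ ♙ ♙ ♙ · ♙ ♙ ♙
♖ ♘ ♗ · ♔ ♗ ♘ ♖


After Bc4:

♜ ♞ ♝ ♛ ♚ · ♞ ♜
♟ ♟ ♟ ♟ · ♟ ♟ ♟
· · · · · · · ·
· · ♝ · ♟ · · ·
· · ♗ · ♙ · · ·
· · · · · ♕ · ·
♙ ♙ ♙ ♙ · ♙ ♙ ♙
♖ ♘ ♗ · ♔ · ♘ ♖


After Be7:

♜ ♞ ♝ ♛ ♚ · ♞ ♜
♟ ♟ ♟ ♟ ♝ ♟ ♟ ♟
· · · · · · · ·
· · · · ♟ · · ·
· · ♗ · ♙ · · ·
· · · · · ♕ · ·
♙ ♙ ♙ ♙ · ♙ ♙ ♙
♖ ♘ ♗ · ♔ · ♘ ♖


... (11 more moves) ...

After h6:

♜ ♞ ♝ ♛ ♚ · ♞ ♜
· · ♟ · ♝ ♟ ♟ ·
♟ · · · · · · ♟
· ♟ · · · · · ·
♘ ♙ ♟ ♟ ♙ · · ·
· · · · · · ♕ ·
♙ · ♙ · · ♙ ♙ ♙
♖ · ♗ · · ♔ ♘ ♖


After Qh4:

♜ ♞ ♝ ♛ ♚ · ♞ ♜
· · ♟ · ♝ ♟ ♟ ·
♟ · · · · · · ♟
· ♟ · · · · · ·
♘ ♙ ♟ ♟ ♙ · · ♕
· · · · · · · ·
♙ · ♙ · · ♙ ♙ ♙
♖ · ♗ · · ♔ ♘ ♖



  a b c d e f g h
  ─────────────────
8│♜ ♞ ♝ ♛ ♚ · ♞ ♜│8
7│· · ♟ · ♝ ♟ ♟ ·│7
6│♟ · · · · · · ♟│6
5│· ♟ · · · · · ·│5
4│♘ ♙ ♟ ♟ ♙ · · ♕│4
3│· · · · · · · ·│3
2│♙ · ♙ · · ♙ ♙ ♙│2
1│♖ · ♗ · · ♔ ♘ ♖│1
  ─────────────────
  a b c d e f g h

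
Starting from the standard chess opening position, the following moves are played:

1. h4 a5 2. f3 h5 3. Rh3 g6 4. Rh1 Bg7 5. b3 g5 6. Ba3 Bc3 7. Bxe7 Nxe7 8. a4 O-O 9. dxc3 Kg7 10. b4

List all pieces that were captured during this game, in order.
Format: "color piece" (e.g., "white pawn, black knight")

Tracking captures:
  Bxe7: captured black pawn
  Nxe7: captured white bishop
  dxc3: captured black bishop

black pawn, white bishop, black bishop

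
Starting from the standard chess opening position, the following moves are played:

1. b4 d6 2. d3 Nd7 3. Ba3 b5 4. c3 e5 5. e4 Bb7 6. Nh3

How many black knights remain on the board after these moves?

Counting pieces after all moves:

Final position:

  a b c d e f g h
  ─────────────────
8│♜ · · ♛ ♚ ♝ ♞ ♜│8
7│♟ ♝ ♟ ♞ · ♟ ♟ ♟│7
6│· · · ♟ · · · ·│6
5│· ♟ · · ♟ · · ·│5
4│· ♙ · · ♙ · · ·│4
3│♗ · ♙ ♙ · · · ♘│3
2│♙ · · · · ♙ ♙ ♙│2
1│♖ ♘ · ♕ ♔ ♗ · ♖│1
  ─────────────────
  a b c d e f g h


2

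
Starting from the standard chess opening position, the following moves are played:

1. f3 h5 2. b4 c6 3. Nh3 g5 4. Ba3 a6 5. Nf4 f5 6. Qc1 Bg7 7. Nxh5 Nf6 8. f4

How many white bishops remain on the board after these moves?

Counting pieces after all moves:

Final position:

  a b c d e f g h
  ─────────────────
8│♜ ♞ ♝ ♛ ♚ · · ♜│8
7│· ♟ · ♟ ♟ · ♝ ·│7
6│♟ · ♟ · · ♞ · ·│6
5│· · · · · ♟ ♟ ♘│5
4│· ♙ · · · ♙ · ·│4
3│♗ · · · · · · ·│3
2│♙ · ♙ ♙ ♙ · ♙ ♙│2
1│♖ ♘ ♕ · ♔ ♗ · ♖│1
  ─────────────────
  a b c d e f g h


2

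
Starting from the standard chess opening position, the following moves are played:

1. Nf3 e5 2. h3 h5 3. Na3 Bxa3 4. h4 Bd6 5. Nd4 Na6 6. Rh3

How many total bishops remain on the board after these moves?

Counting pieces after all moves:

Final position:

  a b c d e f g h
  ─────────────────
8│♜ · ♝ ♛ ♚ · ♞ ♜│8
7│♟ ♟ ♟ ♟ · ♟ ♟ ·│7
6│♞ · · ♝ · · · ·│6
5│· · · · ♟ · · ♟│5
4│· · · ♘ · · · ♙│4
3│· · · · · · · ♖│3
2│♙ ♙ ♙ ♙ ♙ ♙ ♙ ·│2
1│♖ · ♗ ♕ ♔ ♗ · ·│1
  ─────────────────
  a b c d e f g h


4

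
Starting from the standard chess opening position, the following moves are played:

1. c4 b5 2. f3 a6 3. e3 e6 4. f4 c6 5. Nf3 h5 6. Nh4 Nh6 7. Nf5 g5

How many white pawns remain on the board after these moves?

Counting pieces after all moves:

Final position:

  a b c d e f g h
  ─────────────────
8│♜ ♞ ♝ ♛ ♚ ♝ · ♜│8
7│· · · ♟ · ♟ · ·│7
6│♟ · ♟ · ♟ · · ♞│6
5│· ♟ · · · ♘ ♟ ♟│5
4│· · ♙ · · ♙ · ·│4
3│· · · · ♙ · · ·│3
2│♙ ♙ · ♙ · · ♙ ♙│2
1│♖ ♘ ♗ ♕ ♔ ♗ · ♖│1
  ─────────────────
  a b c d e f g h


8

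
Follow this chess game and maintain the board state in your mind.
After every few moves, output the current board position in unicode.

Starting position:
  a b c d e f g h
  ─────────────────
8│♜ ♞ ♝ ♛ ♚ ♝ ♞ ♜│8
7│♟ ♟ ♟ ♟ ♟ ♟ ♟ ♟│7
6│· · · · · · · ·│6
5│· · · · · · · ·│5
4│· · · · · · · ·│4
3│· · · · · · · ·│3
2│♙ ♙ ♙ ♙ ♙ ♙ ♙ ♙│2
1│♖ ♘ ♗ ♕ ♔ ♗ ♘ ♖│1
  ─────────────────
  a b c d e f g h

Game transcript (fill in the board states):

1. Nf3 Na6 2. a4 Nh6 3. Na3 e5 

  a b c d e f g h
  ─────────────────
8│♜ · ♝ ♛ ♚ ♝ · ♜│8
7│♟ ♟ ♟ ♟ · ♟ ♟ ♟│7
6│♞ · · · · · · ♞│6
5│· · · · ♟ · · ·│5
4│♙ · · · · · · ·│4
3│♘ · · · · ♘ · ·│3
2│· ♙ ♙ ♙ ♙ ♙ ♙ ♙│2
1│♖ · ♗ ♕ ♔ ♗ · ♖│1
  ─────────────────
  a b c d e f g h

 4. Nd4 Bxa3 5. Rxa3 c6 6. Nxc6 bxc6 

  a b c d e f g h
  ─────────────────
8│♜ · ♝ ♛ ♚ · · ♜│8
7│♟ · · ♟ · ♟ ♟ ♟│7
6│♞ · ♟ · · · · ♞│6
5│· · · · ♟ · · ·│5
4│♙ · · · · · · ·│4
3│♖ · · · · · · ·│3
2│· ♙ ♙ ♙ ♙ ♙ ♙ ♙│2
1│· · ♗ ♕ ♔ ♗ · ♖│1
  ─────────────────
  a b c d e f g h

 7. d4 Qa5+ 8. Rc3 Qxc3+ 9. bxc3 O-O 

  a b c d e f g h
  ─────────────────
8│♜ · ♝ · · ♜ ♚ ·│8
7│♟ · · ♟ · ♟ ♟ ♟│7
6│♞ · ♟ · · · · ♞│6
5│· · · · ♟ · · ·│5
4│♙ · · ♙ · · · ·│4
3│· · ♙ · · · · ·│3
2│· · ♙ · ♙ ♙ ♙ ♙│2
1│· · ♗ ♕ ♔ ♗ · ♖│1
  ─────────────────
  a b c d e f g h

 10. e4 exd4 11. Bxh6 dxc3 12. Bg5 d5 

  a b c d e f g h
  ─────────────────
8│♜ · ♝ · · ♜ ♚ ·│8
7│♟ · · · · ♟ ♟ ♟│7
6│♞ · ♟ · · · · ·│6
5│· · · ♟ · · ♗ ·│5
4│♙ · · · ♙ · · ·│4
3│· · ♟ · · · · ·│3
2│· · ♙ · · ♙ ♙ ♙│2
1│· · · ♕ ♔ ♗ · ♖│1
  ─────────────────
  a b c d e f g h

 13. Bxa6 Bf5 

  a b c d e f g h
  ─────────────────
8│♜ · · · · ♜ ♚ ·│8
7│♟ · · · · ♟ ♟ ♟│7
6│♗ · ♟ · · · · ·│6
5│· · · ♟ · ♝ ♗ ·│5
4│♙ · · · ♙ · · ·│4
3│· · ♟ · · · · ·│3
2│· · ♙ · · ♙ ♙ ♙│2
1│· · · ♕ ♔ · · ♖│1
  ─────────────────
  a b c d e f g h


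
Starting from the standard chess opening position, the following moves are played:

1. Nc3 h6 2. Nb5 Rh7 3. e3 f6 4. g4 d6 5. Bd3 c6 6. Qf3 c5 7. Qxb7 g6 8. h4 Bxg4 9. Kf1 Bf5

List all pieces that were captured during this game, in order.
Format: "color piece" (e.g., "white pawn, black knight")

Tracking captures:
  Qxb7: captured black pawn
  Bxg4: captured white pawn

black pawn, white pawn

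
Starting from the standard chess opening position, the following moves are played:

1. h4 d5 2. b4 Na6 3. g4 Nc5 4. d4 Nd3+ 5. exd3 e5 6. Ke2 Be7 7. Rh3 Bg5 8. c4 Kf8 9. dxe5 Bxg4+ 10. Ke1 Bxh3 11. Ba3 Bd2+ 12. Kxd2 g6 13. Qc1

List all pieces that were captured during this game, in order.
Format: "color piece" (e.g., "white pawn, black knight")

Tracking captures:
  exd3: captured black knight
  dxe5: captured black pawn
  Bxg4+: captured white pawn
  Bxh3: captured white rook
  Kxd2: captured black bishop

black knight, black pawn, white pawn, white rook, black bishop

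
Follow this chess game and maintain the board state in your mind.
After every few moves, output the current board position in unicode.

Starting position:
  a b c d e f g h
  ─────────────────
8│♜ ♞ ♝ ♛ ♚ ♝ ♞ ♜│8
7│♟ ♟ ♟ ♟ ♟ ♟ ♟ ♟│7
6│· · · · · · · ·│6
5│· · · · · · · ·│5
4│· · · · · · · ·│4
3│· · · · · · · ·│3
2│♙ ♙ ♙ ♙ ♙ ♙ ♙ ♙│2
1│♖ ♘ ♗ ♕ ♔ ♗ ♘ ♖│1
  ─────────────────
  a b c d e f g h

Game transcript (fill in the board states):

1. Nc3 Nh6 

  a b c d e f g h
  ─────────────────
8│♜ ♞ ♝ ♛ ♚ ♝ · ♜│8
7│♟ ♟ ♟ ♟ ♟ ♟ ♟ ♟│7
6│· · · · · · · ♞│6
5│· · · · · · · ·│5
4│· · · · · · · ·│4
3│· · ♘ · · · · ·│3
2│♙ ♙ ♙ ♙ ♙ ♙ ♙ ♙│2
1│♖ · ♗ ♕ ♔ ♗ ♘ ♖│1
  ─────────────────
  a b c d e f g h

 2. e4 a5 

  a b c d e f g h
  ─────────────────
8│♜ ♞ ♝ ♛ ♚ ♝ · ♜│8
7│· ♟ ♟ ♟ ♟ ♟ ♟ ♟│7
6│· · · · · · · ♞│6
5│♟ · · · · · · ·│5
4│· · · · ♙ · · ·│4
3│· · ♘ · · · · ·│3
2│♙ ♙ ♙ ♙ · ♙ ♙ ♙│2
1│♖ · ♗ ♕ ♔ ♗ ♘ ♖│1
  ─────────────────
  a b c d e f g h

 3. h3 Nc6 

  a b c d e f g h
  ─────────────────
8│♜ · ♝ ♛ ♚ ♝ · ♜│8
7│· ♟ ♟ ♟ ♟ ♟ ♟ ♟│7
6│· · ♞ · · · · ♞│6
5│♟ · · · · · · ·│5
4│· · · · ♙ · · ·│4
3│· · ♘ · · · · ♙│3
2│♙ ♙ ♙ ♙ · ♙ ♙ ·│2
1│♖ · ♗ ♕ ♔ ♗ ♘ ♖│1
  ─────────────────
  a b c d e f g h

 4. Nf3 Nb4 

  a b c d e f g h
  ─────────────────
8│♜ · ♝ ♛ ♚ ♝ · ♜│8
7│· ♟ ♟ ♟ ♟ ♟ ♟ ♟│7
6│· · · · · · · ♞│6
5│♟ · · · · · · ·│5
4│· ♞ · · ♙ · · ·│4
3│· · ♘ · · ♘ · ♙│3
2│♙ ♙ ♙ ♙ · ♙ ♙ ·│2
1│♖ · ♗ ♕ ♔ ♗ · ♖│1
  ─────────────────
  a b c d e f g h



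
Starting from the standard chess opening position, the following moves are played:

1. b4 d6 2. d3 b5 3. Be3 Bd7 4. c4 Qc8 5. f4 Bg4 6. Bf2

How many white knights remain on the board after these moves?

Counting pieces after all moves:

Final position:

  a b c d e f g h
  ─────────────────
8│♜ ♞ ♛ · ♚ ♝ ♞ ♜│8
7│♟ · ♟ · ♟ ♟ ♟ ♟│7
6│· · · ♟ · · · ·│6
5│· ♟ · · · · · ·│5
4│· ♙ ♙ · · ♙ ♝ ·│4
3│· · · ♙ · · · ·│3
2│♙ · · · ♙ ♗ ♙ ♙│2
1│♖ ♘ · ♕ ♔ ♗ ♘ ♖│1
  ─────────────────
  a b c d e f g h


2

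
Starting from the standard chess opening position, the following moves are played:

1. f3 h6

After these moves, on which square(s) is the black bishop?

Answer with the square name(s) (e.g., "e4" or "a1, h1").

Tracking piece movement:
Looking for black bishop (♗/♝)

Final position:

  a b c d e f g h
  ─────────────────
8│♜ ♞ ♝ ♛ ♚ ♝ ♞ ♜│8
7│♟ ♟ ♟ ♟ ♟ ♟ ♟ ·│7
6│· · · · · · · ♟│6
5│· · · · · · · ·│5
4│· · · · · · · ·│4
3│· · · · · ♙ · ·│3
2│♙ ♙ ♙ ♙ ♙ · ♙ ♙│2
1│♖ ♘ ♗ ♕ ♔ ♗ ♘ ♖│1
  ─────────────────
  a b c d e f g h


c8, f8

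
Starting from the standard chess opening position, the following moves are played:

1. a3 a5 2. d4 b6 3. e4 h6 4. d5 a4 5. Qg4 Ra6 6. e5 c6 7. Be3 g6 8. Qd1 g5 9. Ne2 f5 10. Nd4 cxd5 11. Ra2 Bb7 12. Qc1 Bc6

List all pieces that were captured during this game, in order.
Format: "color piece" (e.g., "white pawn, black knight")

Tracking captures:
  cxd5: captured white pawn

white pawn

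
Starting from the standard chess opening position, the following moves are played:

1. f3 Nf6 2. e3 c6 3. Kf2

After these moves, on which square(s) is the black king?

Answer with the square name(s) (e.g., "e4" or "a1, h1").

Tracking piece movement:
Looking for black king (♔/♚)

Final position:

  a b c d e f g h
  ─────────────────
8│♜ ♞ ♝ ♛ ♚ ♝ · ♜│8
7│♟ ♟ · ♟ ♟ ♟ ♟ ♟│7
6│· · ♟ · · ♞ · ·│6
5│· · · · · · · ·│5
4│· · · · · · · ·│4
3│· · · · ♙ ♙ · ·│3
2│♙ ♙ ♙ ♙ · ♔ ♙ ♙│2
1│♖ ♘ ♗ ♕ · ♗ ♘ ♖│1
  ─────────────────
  a b c d e f g h


e8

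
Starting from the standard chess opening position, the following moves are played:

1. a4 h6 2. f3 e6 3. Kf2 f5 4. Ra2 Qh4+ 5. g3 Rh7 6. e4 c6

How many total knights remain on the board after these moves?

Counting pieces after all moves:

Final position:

  a b c d e f g h
  ─────────────────
8│♜ ♞ ♝ · ♚ ♝ ♞ ·│8
7│♟ ♟ · ♟ · · ♟ ♜│7
6│· · ♟ · ♟ · · ♟│6
5│· · · · · ♟ · ·│5
4│♙ · · · ♙ · · ♛│4
3│· · · · · ♙ ♙ ·│3
2│♖ ♙ ♙ ♙ · ♔ · ♙│2
1│· ♘ ♗ ♕ · ♗ ♘ ♖│1
  ─────────────────
  a b c d e f g h


4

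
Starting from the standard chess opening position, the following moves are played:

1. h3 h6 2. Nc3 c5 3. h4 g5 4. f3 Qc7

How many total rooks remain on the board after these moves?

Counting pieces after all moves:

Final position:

  a b c d e f g h
  ─────────────────
8│♜ ♞ ♝ · ♚ ♝ ♞ ♜│8
7│♟ ♟ ♛ ♟ ♟ ♟ · ·│7
6│· · · · · · · ♟│6
5│· · ♟ · · · ♟ ·│5
4│· · · · · · · ♙│4
3│· · ♘ · · ♙ · ·│3
2│♙ ♙ ♙ ♙ ♙ · ♙ ·│2
1│♖ · ♗ ♕ ♔ ♗ ♘ ♖│1
  ─────────────────
  a b c d e f g h


4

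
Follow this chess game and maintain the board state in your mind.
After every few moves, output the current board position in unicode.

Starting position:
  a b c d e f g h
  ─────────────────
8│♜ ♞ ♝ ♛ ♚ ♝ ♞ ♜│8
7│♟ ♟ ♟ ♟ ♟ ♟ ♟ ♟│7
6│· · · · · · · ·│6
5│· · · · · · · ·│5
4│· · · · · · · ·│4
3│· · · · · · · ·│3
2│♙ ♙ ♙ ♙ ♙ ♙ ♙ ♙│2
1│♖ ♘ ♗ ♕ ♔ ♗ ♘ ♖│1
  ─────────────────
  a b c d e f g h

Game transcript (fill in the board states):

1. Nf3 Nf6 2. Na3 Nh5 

  a b c d e f g h
  ─────────────────
8│♜ ♞ ♝ ♛ ♚ ♝ · ♜│8
7│♟ ♟ ♟ ♟ ♟ ♟ ♟ ♟│7
6│· · · · · · · ·│6
5│· · · · · · · ♞│5
4│· · · · · · · ·│4
3│♘ · · · · ♘ · ·│3
2│♙ ♙ ♙ ♙ ♙ ♙ ♙ ♙│2
1│♖ · ♗ ♕ ♔ ♗ · ♖│1
  ─────────────────
  a b c d e f g h

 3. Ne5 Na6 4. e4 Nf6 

  a b c d e f g h
  ─────────────────
8│♜ · ♝ ♛ ♚ ♝ · ♜│8
7│♟ ♟ ♟ ♟ ♟ ♟ ♟ ♟│7
6│♞ · · · · ♞ · ·│6
5│· · · · ♘ · · ·│5
4│· · · · ♙ · · ·│4
3│♘ · · · · · · ·│3
2│♙ ♙ ♙ ♙ · ♙ ♙ ♙│2
1│♖ · ♗ ♕ ♔ ♗ · ♖│1
  ─────────────────
  a b c d e f g h

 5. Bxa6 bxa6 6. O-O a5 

  a b c d e f g h
  ─────────────────
8│♜ · ♝ ♛ ♚ ♝ · ♜│8
7│♟ · ♟ ♟ ♟ ♟ ♟ ♟│7
6│· · · · · ♞ · ·│6
5│♟ · · · ♘ · · ·│5
4│· · · · ♙ · · ·│4
3│♘ · · · · · · ·│3
2│♙ ♙ ♙ ♙ · ♙ ♙ ♙│2
1│♖ · ♗ ♕ · ♖ ♔ ·│1
  ─────────────────
  a b c d e f g h

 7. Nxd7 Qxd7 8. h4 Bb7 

  a b c d e f g h
  ─────────────────
8│♜ · · · ♚ ♝ · ♜│8
7│♟ ♝ ♟ ♛ ♟ ♟ ♟ ♟│7
6│· · · · · ♞ · ·│6
5│♟ · · · · · · ·│5
4│· · · · ♙ · · ♙│4
3│♘ · · · · · · ·│3
2│♙ ♙ ♙ ♙ · ♙ ♙ ·│2
1│♖ · ♗ ♕ · ♖ ♔ ·│1
  ─────────────────
  a b c d e f g h



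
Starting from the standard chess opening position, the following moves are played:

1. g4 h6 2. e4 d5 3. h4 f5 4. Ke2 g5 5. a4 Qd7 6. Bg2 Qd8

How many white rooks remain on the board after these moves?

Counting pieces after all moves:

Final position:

  a b c d e f g h
  ─────────────────
8│♜ ♞ ♝ ♛ ♚ ♝ ♞ ♜│8
7│♟ ♟ ♟ · ♟ · · ·│7
6│· · · · · · · ♟│6
5│· · · ♟ · ♟ ♟ ·│5
4│♙ · · · ♙ · ♙ ♙│4
3│· · · · · · · ·│3
2│· ♙ ♙ ♙ ♔ ♙ ♗ ·│2
1│♖ ♘ ♗ ♕ · · ♘ ♖│1
  ─────────────────
  a b c d e f g h


2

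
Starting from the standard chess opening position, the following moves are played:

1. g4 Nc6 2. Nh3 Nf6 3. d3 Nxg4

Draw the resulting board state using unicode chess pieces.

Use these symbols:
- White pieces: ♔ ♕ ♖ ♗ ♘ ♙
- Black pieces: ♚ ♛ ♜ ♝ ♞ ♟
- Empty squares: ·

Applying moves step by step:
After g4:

♜ ♞ ♝ ♛ ♚ ♝ ♞ ♜
♟ ♟ ♟ ♟ ♟ ♟ ♟ ♟
· · · · · · · ·
· · · · · · · ·
· · · · · · ♙ ·
· · · · · · · ·
♙ ♙ ♙ ♙ ♙ ♙ · ♙
♖ ♘ ♗ ♕ ♔ ♗ ♘ ♖


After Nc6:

♜ · ♝ ♛ ♚ ♝ ♞ ♜
♟ ♟ ♟ ♟ ♟ ♟ ♟ ♟
· · ♞ · · · · ·
· · · · · · · ·
· · · · · · ♙ ·
· · · · · · · ·
♙ ♙ ♙ ♙ ♙ ♙ · ♙
♖ ♘ ♗ ♕ ♔ ♗ ♘ ♖


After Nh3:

♜ · ♝ ♛ ♚ ♝ ♞ ♜
♟ ♟ ♟ ♟ ♟ ♟ ♟ ♟
· · ♞ · · · · ·
· · · · · · · ·
· · · · · · ♙ ·
· · · · · · · ♘
♙ ♙ ♙ ♙ ♙ ♙ · ♙
♖ ♘ ♗ ♕ ♔ ♗ · ♖


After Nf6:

♜ · ♝ ♛ ♚ ♝ · ♜
♟ ♟ ♟ ♟ ♟ ♟ ♟ ♟
· · ♞ · · ♞ · ·
· · · · · · · ·
· · · · · · ♙ ·
· · · · · · · ♘
♙ ♙ ♙ ♙ ♙ ♙ · ♙
♖ ♘ ♗ ♕ ♔ ♗ · ♖


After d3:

♜ · ♝ ♛ ♚ ♝ · ♜
♟ ♟ ♟ ♟ ♟ ♟ ♟ ♟
· · ♞ · · ♞ · ·
· · · · · · · ·
· · · · · · ♙ ·
· · · ♙ · · · ♘
♙ ♙ ♙ · ♙ ♙ · ♙
♖ ♘ ♗ ♕ ♔ ♗ · ♖


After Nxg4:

♜ · ♝ ♛ ♚ ♝ · ♜
♟ ♟ ♟ ♟ ♟ ♟ ♟ ♟
· · ♞ · · · · ·
· · · · · · · ·
· · · · · · ♞ ·
· · · ♙ · · · ♘
♙ ♙ ♙ · ♙ ♙ · ♙
♖ ♘ ♗ ♕ ♔ ♗ · ♖



  a b c d e f g h
  ─────────────────
8│♜ · ♝ ♛ ♚ ♝ · ♜│8
7│♟ ♟ ♟ ♟ ♟ ♟ ♟ ♟│7
6│· · ♞ · · · · ·│6
5│· · · · · · · ·│5
4│· · · · · · ♞ ·│4
3│· · · ♙ · · · ♘│3
2│♙ ♙ ♙ · ♙ ♙ · ♙│2
1│♖ ♘ ♗ ♕ ♔ ♗ · ♖│1
  ─────────────────
  a b c d e f g h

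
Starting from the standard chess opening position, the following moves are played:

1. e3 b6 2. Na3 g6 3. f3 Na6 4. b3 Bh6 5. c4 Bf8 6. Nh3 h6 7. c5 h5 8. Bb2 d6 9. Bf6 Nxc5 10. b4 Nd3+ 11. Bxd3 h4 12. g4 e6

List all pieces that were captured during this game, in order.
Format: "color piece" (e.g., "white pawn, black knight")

Tracking captures:
  Nxc5: captured white pawn
  Bxd3: captured black knight

white pawn, black knight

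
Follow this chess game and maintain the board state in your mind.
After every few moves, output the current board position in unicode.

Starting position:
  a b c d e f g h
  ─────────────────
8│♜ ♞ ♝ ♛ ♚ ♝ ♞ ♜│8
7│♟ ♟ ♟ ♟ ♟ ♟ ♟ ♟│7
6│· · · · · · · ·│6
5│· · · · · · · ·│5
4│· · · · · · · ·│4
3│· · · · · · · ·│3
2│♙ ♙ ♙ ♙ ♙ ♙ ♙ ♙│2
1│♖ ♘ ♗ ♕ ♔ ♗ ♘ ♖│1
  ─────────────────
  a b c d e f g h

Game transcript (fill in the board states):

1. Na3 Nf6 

  a b c d e f g h
  ─────────────────
8│♜ ♞ ♝ ♛ ♚ ♝ · ♜│8
7│♟ ♟ ♟ ♟ ♟ ♟ ♟ ♟│7
6│· · · · · ♞ · ·│6
5│· · · · · · · ·│5
4│· · · · · · · ·│4
3│♘ · · · · · · ·│3
2│♙ ♙ ♙ ♙ ♙ ♙ ♙ ♙│2
1│♖ · ♗ ♕ ♔ ♗ ♘ ♖│1
  ─────────────────
  a b c d e f g h

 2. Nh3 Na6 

  a b c d e f g h
  ─────────────────
8│♜ · ♝ ♛ ♚ ♝ · ♜│8
7│♟ ♟ ♟ ♟ ♟ ♟ ♟ ♟│7
6│♞ · · · · ♞ · ·│6
5│· · · · · · · ·│5
4│· · · · · · · ·│4
3│♘ · · · · · · ♘│3
2│♙ ♙ ♙ ♙ ♙ ♙ ♙ ♙│2
1│♖ · ♗ ♕ ♔ ♗ · ♖│1
  ─────────────────
  a b c d e f g h

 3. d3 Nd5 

  a b c d e f g h
  ─────────────────
8│♜ · ♝ ♛ ♚ ♝ · ♜│8
7│♟ ♟ ♟ ♟ ♟ ♟ ♟ ♟│7
6│♞ · · · · · · ·│6
5│· · · ♞ · · · ·│5
4│· · · · · · · ·│4
3│♘ · · ♙ · · · ♘│3
2│♙ ♙ ♙ · ♙ ♙ ♙ ♙│2
1│♖ · ♗ ♕ ♔ ♗ · ♖│1
  ─────────────────
  a b c d e f g h



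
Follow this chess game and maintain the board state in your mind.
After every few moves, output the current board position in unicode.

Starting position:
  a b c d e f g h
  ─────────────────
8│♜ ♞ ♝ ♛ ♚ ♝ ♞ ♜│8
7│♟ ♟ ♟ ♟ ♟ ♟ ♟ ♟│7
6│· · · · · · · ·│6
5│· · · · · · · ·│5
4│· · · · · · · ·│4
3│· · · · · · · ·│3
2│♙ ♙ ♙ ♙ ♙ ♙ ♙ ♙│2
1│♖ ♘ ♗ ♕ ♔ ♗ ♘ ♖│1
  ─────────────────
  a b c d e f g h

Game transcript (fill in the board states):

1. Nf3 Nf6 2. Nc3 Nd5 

  a b c d e f g h
  ─────────────────
8│♜ ♞ ♝ ♛ ♚ ♝ · ♜│8
7│♟ ♟ ♟ ♟ ♟ ♟ ♟ ♟│7
6│· · · · · · · ·│6
5│· · · ♞ · · · ·│5
4│· · · · · · · ·│4
3│· · ♘ · · ♘ · ·│3
2│♙ ♙ ♙ ♙ ♙ ♙ ♙ ♙│2
1│♖ · ♗ ♕ ♔ ♗ · ♖│1
  ─────────────────
  a b c d e f g h

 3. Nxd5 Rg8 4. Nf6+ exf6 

  a b c d e f g h
  ─────────────────
8│♜ ♞ ♝ ♛ ♚ ♝ ♜ ·│8
7│♟ ♟ ♟ ♟ · ♟ ♟ ♟│7
6│· · · · · ♟ · ·│6
5│· · · · · · · ·│5
4│· · · · · · · ·│4
3│· · · · · ♘ · ·│3
2│♙ ♙ ♙ ♙ ♙ ♙ ♙ ♙│2
1│♖ · ♗ ♕ ♔ ♗ · ♖│1
  ─────────────────
  a b c d e f g h

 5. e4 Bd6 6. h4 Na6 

  a b c d e f g h
  ─────────────────
8│♜ · ♝ ♛ ♚ · ♜ ·│8
7│♟ ♟ ♟ ♟ · ♟ ♟ ♟│7
6│♞ · · ♝ · ♟ · ·│6
5│· · · · · · · ·│5
4│· · · · ♙ · · ♙│4
3│· · · · · ♘ · ·│3
2│♙ ♙ ♙ ♙ · ♙ ♙ ·│2
1│♖ · ♗ ♕ ♔ ♗ · ♖│1
  ─────────────────
  a b c d e f g h

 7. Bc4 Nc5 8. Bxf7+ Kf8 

  a b c d e f g h
  ─────────────────
8│♜ · ♝ ♛ · ♚ ♜ ·│8
7│♟ ♟ ♟ ♟ · ♗ ♟ ♟│7
6│· · · ♝ · ♟ · ·│6
5│· · ♞ · · · · ·│5
4│· · · · ♙ · · ♙│4
3│· · · · · ♘ · ·│3
2│♙ ♙ ♙ ♙ · ♙ ♙ ·│2
1│♖ · ♗ ♕ ♔ · · ♖│1
  ─────────────────
  a b c d e f g h

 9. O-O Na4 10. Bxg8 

  a b c d e f g h
  ─────────────────
8│♜ · ♝ ♛ · ♚ ♗ ·│8
7│♟ ♟ ♟ ♟ · · ♟ ♟│7
6│· · · ♝ · ♟ · ·│6
5│· · · · · · · ·│5
4│♞ · · · ♙ · · ♙│4
3│· · · · · ♘ · ·│3
2│♙ ♙ ♙ ♙ · ♙ ♙ ·│2
1│♖ · ♗ ♕ · ♖ ♔ ·│1
  ─────────────────
  a b c d e f g h


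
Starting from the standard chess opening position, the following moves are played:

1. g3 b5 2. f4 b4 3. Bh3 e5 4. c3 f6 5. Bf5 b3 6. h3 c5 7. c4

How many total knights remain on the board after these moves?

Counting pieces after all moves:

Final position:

  a b c d e f g h
  ─────────────────
8│♜ ♞ ♝ ♛ ♚ ♝ ♞ ♜│8
7│♟ · · ♟ · · ♟ ♟│7
6│· · · · · ♟ · ·│6
5│· · ♟ · ♟ ♗ · ·│5
4│· · ♙ · · ♙ · ·│4
3│· ♟ · · · · ♙ ♙│3
2│♙ ♙ · ♙ ♙ · · ·│2
1│♖ ♘ ♗ ♕ ♔ · ♘ ♖│1
  ─────────────────
  a b c d e f g h


4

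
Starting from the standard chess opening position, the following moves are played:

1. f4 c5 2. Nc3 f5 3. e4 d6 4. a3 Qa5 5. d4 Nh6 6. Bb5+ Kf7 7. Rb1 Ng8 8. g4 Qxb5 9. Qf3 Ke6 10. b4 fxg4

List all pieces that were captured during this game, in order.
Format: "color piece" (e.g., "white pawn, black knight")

Tracking captures:
  Qxb5: captured white bishop
  fxg4: captured white pawn

white bishop, white pawn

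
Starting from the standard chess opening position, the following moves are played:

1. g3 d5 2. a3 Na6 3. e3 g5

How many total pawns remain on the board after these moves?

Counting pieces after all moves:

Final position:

  a b c d e f g h
  ─────────────────
8│♜ · ♝ ♛ ♚ ♝ ♞ ♜│8
7│♟ ♟ ♟ · ♟ ♟ · ♟│7
6│♞ · · · · · · ·│6
5│· · · ♟ · · ♟ ·│5
4│· · · · · · · ·│4
3│♙ · · · ♙ · ♙ ·│3
2│· ♙ ♙ ♙ · ♙ · ♙│2
1│♖ ♘ ♗ ♕ ♔ ♗ ♘ ♖│1
  ─────────────────
  a b c d e f g h


16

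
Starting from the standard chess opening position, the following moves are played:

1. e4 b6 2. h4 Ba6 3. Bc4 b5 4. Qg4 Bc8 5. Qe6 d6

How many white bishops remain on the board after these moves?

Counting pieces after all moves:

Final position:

  a b c d e f g h
  ─────────────────
8│♜ ♞ ♝ ♛ ♚ ♝ ♞ ♜│8
7│♟ · ♟ · ♟ ♟ ♟ ♟│7
6│· · · ♟ ♕ · · ·│6
5│· ♟ · · · · · ·│5
4│· · ♗ · ♙ · · ♙│4
3│· · · · · · · ·│3
2│♙ ♙ ♙ ♙ · ♙ ♙ ·│2
1│♖ ♘ ♗ · ♔ · ♘ ♖│1
  ─────────────────
  a b c d e f g h


2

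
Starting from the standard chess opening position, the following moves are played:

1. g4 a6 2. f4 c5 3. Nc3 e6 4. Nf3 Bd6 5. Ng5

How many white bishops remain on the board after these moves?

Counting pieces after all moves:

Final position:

  a b c d e f g h
  ─────────────────
8│♜ ♞ ♝ ♛ ♚ · ♞ ♜│8
7│· ♟ · ♟ · ♟ ♟ ♟│7
6│♟ · · ♝ ♟ · · ·│6
5│· · ♟ · · · ♘ ·│5
4│· · · · · ♙ ♙ ·│4
3│· · ♘ · · · · ·│3
2│♙ ♙ ♙ ♙ ♙ · · ♙│2
1│♖ · ♗ ♕ ♔ ♗ · ♖│1
  ─────────────────
  a b c d e f g h


2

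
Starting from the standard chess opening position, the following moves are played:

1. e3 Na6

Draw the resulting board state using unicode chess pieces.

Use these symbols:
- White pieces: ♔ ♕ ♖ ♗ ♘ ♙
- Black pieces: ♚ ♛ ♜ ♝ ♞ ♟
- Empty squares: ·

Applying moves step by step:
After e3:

♜ ♞ ♝ ♛ ♚ ♝ ♞ ♜
♟ ♟ ♟ ♟ ♟ ♟ ♟ ♟
· · · · · · · ·
· · · · · · · ·
· · · · · · · ·
· · · · ♙ · · ·
♙ ♙ ♙ ♙ · ♙ ♙ ♙
♖ ♘ ♗ ♕ ♔ ♗ ♘ ♖


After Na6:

♜ · ♝ ♛ ♚ ♝ ♞ ♜
♟ ♟ ♟ ♟ ♟ ♟ ♟ ♟
♞ · · · · · · ·
· · · · · · · ·
· · · · · · · ·
· · · · ♙ · · ·
♙ ♙ ♙ ♙ · ♙ ♙ ♙
♖ ♘ ♗ ♕ ♔ ♗ ♘ ♖



  a b c d e f g h
  ─────────────────
8│♜ · ♝ ♛ ♚ ♝ ♞ ♜│8
7│♟ ♟ ♟ ♟ ♟ ♟ ♟ ♟│7
6│♞ · · · · · · ·│6
5│· · · · · · · ·│5
4│· · · · · · · ·│4
3│· · · · ♙ · · ·│3
2│♙ ♙ ♙ ♙ · ♙ ♙ ♙│2
1│♖ ♘ ♗ ♕ ♔ ♗ ♘ ♖│1
  ─────────────────
  a b c d e f g h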